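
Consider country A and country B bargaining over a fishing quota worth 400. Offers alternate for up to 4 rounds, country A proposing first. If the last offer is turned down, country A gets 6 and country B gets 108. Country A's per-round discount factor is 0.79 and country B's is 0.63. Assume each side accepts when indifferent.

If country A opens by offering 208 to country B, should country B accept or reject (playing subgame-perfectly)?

Work out country B's continuation value if the offer is rejected.
Round 4 (country B proposes): country A gets 6 if talks fail, so country B offers 6 and keeps 394.
Round 3 (country A proposes): country B can get 394 next round, worth 0.63 × 394 = 248.22 now. Country A offers 248.22 and keeps 400 − 248.22 = 151.78.
Round 2 (country B proposes): country A can get 151.78 next round, worth 0.79 × 151.78 = 119.9062 now, so country B offers 119.9062, keeping 280.0938.
So by rejecting in round 1, country B gets 280.0938 next round, worth 0.63 × 280.0938 = 176.459094 now.
Offer 208 ≥ 176.459094, so country B accepts.

Accept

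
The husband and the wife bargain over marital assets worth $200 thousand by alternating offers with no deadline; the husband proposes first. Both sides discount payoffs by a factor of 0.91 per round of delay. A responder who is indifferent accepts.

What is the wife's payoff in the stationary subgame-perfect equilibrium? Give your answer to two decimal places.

95.29

In a stationary SPE each proposer offers the other exactly their discounted continuation value.
If the husband keeps x when proposing and the wife keeps y when proposing, then x = 200 − 0.91y and y = 200 − 0.91x.
Solving: x = 200(1 − 0.91) / (1 − 0.91·0.91) = 18 / 0.1719 ≈ 104.7120.
The wife gets 200 − 104.7120 ≈ 95.2880.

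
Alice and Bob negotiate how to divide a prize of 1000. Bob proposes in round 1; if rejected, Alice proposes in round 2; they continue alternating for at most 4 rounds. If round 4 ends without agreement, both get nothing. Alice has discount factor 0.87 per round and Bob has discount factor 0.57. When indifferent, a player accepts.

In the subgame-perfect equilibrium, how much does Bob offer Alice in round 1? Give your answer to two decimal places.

Work backward from the last round.
Round 4 (Alice proposes): rejection yields 0 for Bob; Alice offers 0 and keeps 1000.
Round 3 (Bob proposes): Alice can get 1000 next round, worth 0.87 × 1000 = 870 now, so Bob offers 870, keeping 130.
Round 2 (Alice proposes): Bob can get 130 next round, worth 0.57 × 130 = 74.1 now, so Alice offers 74.1, keeping 925.9.
Round 1 (Bob proposes): Alice can get 925.9 next round, worth 0.87 × 925.9 = 805.533 now, so Bob offers 805.533, keeping 194.467.

805.53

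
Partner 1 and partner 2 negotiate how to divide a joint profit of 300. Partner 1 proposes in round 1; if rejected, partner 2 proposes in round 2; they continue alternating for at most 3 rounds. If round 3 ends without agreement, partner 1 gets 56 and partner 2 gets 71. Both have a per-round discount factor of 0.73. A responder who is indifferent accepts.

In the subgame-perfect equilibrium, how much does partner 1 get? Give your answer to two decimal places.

203.03

Round 3 (partner 1 proposes): partner 2 gets 71 if talks fail, so partner 1 offers 71 and keeps 229.
Round 2 (partner 2 proposes): partner 1 can get 229 next round, worth 0.73 × 229 = 167.17 now. Partner 2 offers 167.17 and keeps 300 − 167.17 = 132.83.
Round 1 (partner 1 proposes): partner 2 can get 132.83 next round, worth 0.73 × 132.83 = 96.9659 now. Partner 1 offers 96.9659 and keeps 300 − 96.9659 = 203.0341.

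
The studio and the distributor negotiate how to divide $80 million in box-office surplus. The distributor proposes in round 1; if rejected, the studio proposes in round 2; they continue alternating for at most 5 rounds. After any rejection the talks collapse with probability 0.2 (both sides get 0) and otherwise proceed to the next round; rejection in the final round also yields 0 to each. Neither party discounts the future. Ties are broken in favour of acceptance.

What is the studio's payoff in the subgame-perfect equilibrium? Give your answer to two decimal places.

20.99

Round 5 (the distributor proposes): the studio will accept anything ≥ 0, so the distributor offers 0 and keeps 80.
Round 4 (the studio proposes): rejecting gives the distributor an expected 0.8 × 80 = 64, so the studio offers 64, keeping 16.
Round 3 (the distributor proposes): rejecting gives the studio an expected 0.8 × 16 = 12.8; the distributor offers that and keeps 67.2.
Round 2 (the studio proposes): rejecting gives the distributor an expected 0.8 × 67.2 = 53.76. The studio offers 53.76 and keeps 80 − 53.76 = 26.24.
Round 1 (the distributor proposes): rejecting gives the studio an expected 0.8 × 26.24 = 20.992. The distributor offers 20.992 and keeps 80 − 20.992 = 59.008.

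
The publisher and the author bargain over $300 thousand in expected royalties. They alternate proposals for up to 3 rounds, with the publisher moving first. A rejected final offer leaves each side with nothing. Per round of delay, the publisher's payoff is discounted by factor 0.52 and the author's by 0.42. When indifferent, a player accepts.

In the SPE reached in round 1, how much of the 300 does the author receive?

60.48

Round 3 (the publisher proposes): rejection yields 0 for the author; the publisher offers 0 and keeps 300.
Round 2 (the author proposes): the publisher can get 300 next round, worth 0.52 × 300 = 156 now, so the author offers 156, keeping 144.
Round 1 (the publisher proposes): the author can get 144 next round, worth 0.42 × 144 = 60.48 now, so the publisher offers 60.48, keeping 239.52.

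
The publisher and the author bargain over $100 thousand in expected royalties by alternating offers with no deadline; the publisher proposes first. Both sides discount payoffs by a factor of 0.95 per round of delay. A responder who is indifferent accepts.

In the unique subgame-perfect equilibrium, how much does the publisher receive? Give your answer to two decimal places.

51.28

Let x be the publisher's share when the publisher proposes and y be the author's share when the author proposes.
The author accepts iff offered ≥ 0.95·y, so x = 100 − 0.95y. Symmetrically y = 100 − 0.95x.
Substituting: x = 100 − 0.95(100 − 0.95x), giving x(1 − 0.95·0.95) = 100(1 − 0.95).
So x = 100 × 0.05 / 0.0975 ≈ 51.2821, and the author receives 100 − x ≈ 48.7179.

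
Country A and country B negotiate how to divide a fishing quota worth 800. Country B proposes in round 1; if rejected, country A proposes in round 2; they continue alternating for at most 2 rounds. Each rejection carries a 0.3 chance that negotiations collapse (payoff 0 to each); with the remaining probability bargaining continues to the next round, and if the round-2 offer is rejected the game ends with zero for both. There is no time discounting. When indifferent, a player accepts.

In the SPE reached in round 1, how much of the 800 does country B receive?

240

Round 2 (country A proposes): country B will accept anything ≥ 0, so country A offers 0 and keeps 800.
Round 1 (country B proposes): rejecting gives country A an expected 0.7 × 800 = 560; country B offers that and keeps 240.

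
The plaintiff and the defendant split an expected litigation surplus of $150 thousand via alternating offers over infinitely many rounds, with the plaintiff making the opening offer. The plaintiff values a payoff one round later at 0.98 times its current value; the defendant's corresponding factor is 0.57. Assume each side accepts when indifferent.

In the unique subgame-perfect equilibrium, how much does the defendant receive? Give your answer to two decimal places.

When the plaintiff proposes, the defendant accepts any offer worth at least 0.57 times what the defendant would get by proposing next round; and vice versa.
This gives x = 150 − 0.57y and y = 150 − 0.98x, where x and y are each side's share when it proposes.
Hence (1 − 0.57·0.98)x = 150(1 − 0.57), i.e. 0.4414·x = 64.5.
x ≈ 146.1260; the defendant's share is 150 − x ≈ 3.8740.

3.87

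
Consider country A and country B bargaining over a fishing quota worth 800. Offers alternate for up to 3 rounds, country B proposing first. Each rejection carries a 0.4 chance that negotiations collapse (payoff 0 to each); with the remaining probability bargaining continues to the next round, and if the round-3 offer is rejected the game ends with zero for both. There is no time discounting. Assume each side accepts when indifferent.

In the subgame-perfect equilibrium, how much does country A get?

192

Round 3 (country B proposes): country A will accept anything ≥ 0, so country B offers 0 and keeps 800.
Round 2 (country A proposes): rejecting gives country B an expected 0.6 × 800 = 480. Country A offers 480 and keeps 800 − 480 = 320.
Round 1 (country B proposes): rejecting gives country A an expected 0.6 × 320 = 192, so country B offers 192, keeping 608.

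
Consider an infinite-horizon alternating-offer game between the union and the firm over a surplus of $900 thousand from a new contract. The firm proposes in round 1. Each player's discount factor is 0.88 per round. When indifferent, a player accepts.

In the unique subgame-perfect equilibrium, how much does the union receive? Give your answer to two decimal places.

When the firm proposes, the union accepts any offer worth at least 0.88 times what the union would get by proposing next round; and vice versa.
This gives x = 900 − 0.88y and y = 900 − 0.88x, where x and y are each side's share when it proposes.
Hence (1 − 0.88·0.88)x = 900(1 − 0.88), i.e. 0.2256·x = 108.
x ≈ 478.7234; the union's share is 900 − x ≈ 421.2766.

421.28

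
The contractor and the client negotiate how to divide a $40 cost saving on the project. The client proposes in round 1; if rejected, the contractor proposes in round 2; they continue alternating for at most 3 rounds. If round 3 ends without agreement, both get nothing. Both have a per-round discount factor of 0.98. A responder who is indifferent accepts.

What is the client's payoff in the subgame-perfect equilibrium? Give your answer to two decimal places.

Solve by backward induction from round 3.
Round 3 (the client proposes): the contractor will accept anything ≥ 0, so the client offers 0 and keeps 40.
Round 2 (the contractor proposes): the client can get 40 next round, worth 0.98 × 40 = 39.2 now, so the contractor offers 39.2, keeping 0.8.
Round 1 (the client proposes): the contractor can get 0.8 next round, worth 0.98 × 0.8 = 0.784 now. The client offers 0.784 and keeps 40 − 0.784 = 39.216.

39.22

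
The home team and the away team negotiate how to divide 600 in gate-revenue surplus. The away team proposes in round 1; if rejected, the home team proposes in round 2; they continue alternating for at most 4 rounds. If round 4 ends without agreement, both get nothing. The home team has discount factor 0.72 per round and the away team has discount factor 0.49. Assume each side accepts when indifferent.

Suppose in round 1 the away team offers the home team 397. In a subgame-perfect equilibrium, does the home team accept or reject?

Round 4 (the home team proposes): rejection yields 0 for the away team; the home team offers 0 and keeps 600.
Round 3 (the away team proposes): the home team can get 600 next round, worth 0.72 × 600 = 432 now, so the away team offers 432, keeping 168.
Round 2 (the home team proposes): the away team can get 168 next round, worth 0.49 × 168 = 82.32 now. The home team offers 82.32 and keeps 600 − 82.32 = 517.68.
So by rejecting in round 1, the home team gets 517.68 next round, worth 0.72 × 517.68 = 372.7296 now.
Offer 397 ≥ 372.7296, so the home team accepts.

Accept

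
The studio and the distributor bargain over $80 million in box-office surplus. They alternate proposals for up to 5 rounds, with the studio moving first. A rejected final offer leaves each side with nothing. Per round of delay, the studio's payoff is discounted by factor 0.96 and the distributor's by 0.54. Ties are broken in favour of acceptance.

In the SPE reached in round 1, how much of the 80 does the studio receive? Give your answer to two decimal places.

Round 5 (the studio proposes): the distributor will accept anything ≥ 0, so the studio offers 0 and keeps 80.
Round 4 (the distributor proposes): the studio can get 80 next round, worth 0.96 × 80 = 76.8 now; the distributor offers that and keeps 3.2.
Round 3 (the studio proposes): the distributor can get 3.2 next round, worth 0.54 × 3.2 = 1.728 now; the studio offers that and keeps 78.272.
Round 2 (the distributor proposes): the studio can get 78.272 next round, worth 0.96 × 78.272 = 75.14112 now, so the distributor offers 75.14112, keeping 4.85888.
Round 1 (the studio proposes): the distributor can get 4.85888 next round, worth 0.54 × 4.85888 = 2.6237952 now, so the studio offers 2.6237952, keeping 77.3762048.

77.38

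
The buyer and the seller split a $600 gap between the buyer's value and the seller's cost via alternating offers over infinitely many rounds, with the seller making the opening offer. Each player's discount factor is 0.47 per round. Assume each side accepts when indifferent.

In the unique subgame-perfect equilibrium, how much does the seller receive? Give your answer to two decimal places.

In a stationary SPE each proposer offers the other exactly their discounted continuation value.
If the seller keeps x when proposing and the buyer keeps y when proposing, then x = 600 − 0.47y and y = 600 − 0.47x.
Solving: x = 600(1 − 0.47) / (1 − 0.47·0.47) = 318 / 0.7791 ≈ 408.1633.
The buyer gets 600 − 408.1633 ≈ 191.8367.

408.16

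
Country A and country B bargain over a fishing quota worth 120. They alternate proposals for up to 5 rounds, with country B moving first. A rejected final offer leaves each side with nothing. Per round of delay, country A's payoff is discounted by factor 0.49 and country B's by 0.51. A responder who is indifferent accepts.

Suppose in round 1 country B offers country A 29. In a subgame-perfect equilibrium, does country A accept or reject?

Round 5 (country B proposes): country A will accept anything ≥ 0, so country B offers 0 and keeps 120.
Round 4 (country A proposes): country B can get 120 next round, worth 0.51 × 120 = 61.2 now; country A offers that and keeps 58.8.
Round 3 (country B proposes): country A can get 58.8 next round, worth 0.49 × 58.8 = 28.812 now. Country B offers 28.812 and keeps 120 − 28.812 = 91.188.
Round 2 (country A proposes): country B can get 91.188 next round, worth 0.51 × 91.188 = 46.50588 now. Country A offers 46.50588 and keeps 120 − 46.50588 = 73.49412.
So by rejecting in round 1, country A gets 73.49412 next round, worth 0.49 × 73.49412 = 36.0121188 now.
Offer 29 < 36.0121188, so country A rejects.

Reject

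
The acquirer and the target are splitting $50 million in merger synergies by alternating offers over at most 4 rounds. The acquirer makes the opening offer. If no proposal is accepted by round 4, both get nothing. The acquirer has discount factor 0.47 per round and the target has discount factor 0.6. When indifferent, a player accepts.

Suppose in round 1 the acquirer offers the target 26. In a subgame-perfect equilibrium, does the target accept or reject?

Accept

Round 4 (the target proposes): the acquirer will accept anything ≥ 0, so the target offers 0 and keeps 50.
Round 3 (the acquirer proposes): the target can get 50 next round, worth 0.6 × 50 = 30 now; the acquirer offers that and keeps 20.
Round 2 (the target proposes): the acquirer can get 20 next round, worth 0.47 × 20 = 9.4 now; the target offers that and keeps 40.6.
So by rejecting in round 1, the target gets 40.6 next round, worth 0.6 × 40.6 = 24.36 now.
Offer 26 ≥ 24.36, so the target accepts.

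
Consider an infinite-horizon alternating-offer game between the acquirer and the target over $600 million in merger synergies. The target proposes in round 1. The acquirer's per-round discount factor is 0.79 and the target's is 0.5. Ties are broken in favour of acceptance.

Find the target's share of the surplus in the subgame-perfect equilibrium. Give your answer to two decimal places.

208.26

Let x be the target's share when the target proposes and y be the acquirer's share when the acquirer proposes.
The acquirer accepts iff offered ≥ 0.79·y, so x = 600 − 0.79y. Symmetrically y = 600 − 0.5x.
Substituting: x = 600 − 0.79(600 − 0.5x), giving x(1 − 0.5·0.79) = 600(1 − 0.79).
So x = 600 × 0.21 / 0.605 ≈ 208.2645, and the acquirer receives 600 − x ≈ 391.7355.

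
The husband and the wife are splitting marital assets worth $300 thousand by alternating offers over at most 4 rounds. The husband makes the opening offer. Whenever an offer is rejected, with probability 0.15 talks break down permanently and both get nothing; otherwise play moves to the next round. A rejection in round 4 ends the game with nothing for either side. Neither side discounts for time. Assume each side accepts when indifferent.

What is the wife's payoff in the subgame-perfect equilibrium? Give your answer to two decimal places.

222.49

Round 4 (the wife proposes): rejection yields 0 for the husband; the wife offers 0 and keeps 300.
Round 3 (the husband proposes): rejecting gives the wife an expected 0.85 × 300 = 255; the husband offers that and keeps 45.
Round 2 (the wife proposes): rejecting gives the husband an expected 0.85 × 45 = 38.25, so the wife offers 38.25, keeping 261.75.
Round 1 (the husband proposes): rejecting gives the wife an expected 0.85 × 261.75 = 222.4875; the husband offers that and keeps 77.5125.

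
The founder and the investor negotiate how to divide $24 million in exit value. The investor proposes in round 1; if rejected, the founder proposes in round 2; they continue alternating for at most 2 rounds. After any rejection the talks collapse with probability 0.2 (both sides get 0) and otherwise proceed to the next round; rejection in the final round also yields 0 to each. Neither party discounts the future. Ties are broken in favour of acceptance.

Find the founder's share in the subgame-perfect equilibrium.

Round 2 (the founder proposes): rejection yields 0 for the investor; the founder offers 0 and keeps 24.
Round 1 (the investor proposes): rejecting gives the founder an expected 0.8 × 24 = 19.2; the investor offers that and keeps 4.8.

19.2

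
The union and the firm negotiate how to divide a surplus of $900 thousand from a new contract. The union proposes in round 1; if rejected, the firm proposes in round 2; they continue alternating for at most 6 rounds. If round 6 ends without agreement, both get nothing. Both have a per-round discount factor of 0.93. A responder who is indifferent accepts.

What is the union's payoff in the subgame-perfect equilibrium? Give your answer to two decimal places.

Round 6 (the firm proposes): the union will accept anything ≥ 0, so the firm offers 0 and keeps 900.
Round 5 (the union proposes): the firm can get 900 next round, worth 0.93 × 900 = 837 now; the union offers that and keeps 63.
Round 4 (the firm proposes): the union can get 63 next round, worth 0.93 × 63 = 58.59 now, so the firm offers 58.59, keeping 841.41.
Round 3 (the union proposes): the firm can get 841.41 next round, worth 0.93 × 841.41 = 782.5113 now. The union offers 782.5113 and keeps 900 − 782.5113 = 117.4887.
Round 2 (the firm proposes): the union can get 117.4887 next round, worth 0.93 × 117.4887 = 109.264491 now; the firm offers that and keeps 790.735509.
Round 1 (the union proposes): the firm can get 790.735509 next round, worth 0.93 × 790.735509 = 735.38402337 now, so the union offers 735.38402337, keeping 164.61597663.

164.62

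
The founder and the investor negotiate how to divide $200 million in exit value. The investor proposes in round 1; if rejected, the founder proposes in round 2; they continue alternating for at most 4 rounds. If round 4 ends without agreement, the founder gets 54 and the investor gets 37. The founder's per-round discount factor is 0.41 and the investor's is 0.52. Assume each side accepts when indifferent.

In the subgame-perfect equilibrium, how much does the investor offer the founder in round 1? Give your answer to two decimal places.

53.61

Round 4 (the founder proposes): the investor gets 37 if talks fail, so the founder offers 37 and keeps 163.
Round 3 (the investor proposes): the founder can get 163 next round, worth 0.41 × 163 = 66.83 now; the investor offers that and keeps 133.17.
Round 2 (the founder proposes): the investor can get 133.17 next round, worth 0.52 × 133.17 = 69.2484 now. The founder offers 69.2484 and keeps 200 − 69.2484 = 130.7516.
Round 1 (the investor proposes): the founder can get 130.7516 next round, worth 0.41 × 130.7516 = 53.608156 now; the investor offers that and keeps 146.391844.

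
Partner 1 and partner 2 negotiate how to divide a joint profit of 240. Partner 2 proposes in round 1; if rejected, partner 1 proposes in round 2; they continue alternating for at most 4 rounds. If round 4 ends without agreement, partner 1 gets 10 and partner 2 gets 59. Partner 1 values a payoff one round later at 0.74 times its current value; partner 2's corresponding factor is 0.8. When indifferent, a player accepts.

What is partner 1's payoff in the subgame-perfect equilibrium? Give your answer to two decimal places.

114.81

By backward induction:
Round 4 (partner 1 proposes): partner 2 gets 59 if talks fail, so partner 1 offers 59 and keeps 181.
Round 3 (partner 2 proposes): partner 1 can get 181 next round, worth 0.74 × 181 = 133.94 now. Partner 2 offers 133.94 and keeps 240 − 133.94 = 106.06.
Round 2 (partner 1 proposes): partner 2 can get 106.06 next round, worth 0.8 × 106.06 = 84.848 now. Partner 1 offers 84.848 and keeps 240 − 84.848 = 155.152.
Round 1 (partner 2 proposes): partner 1 can get 155.152 next round, worth 0.74 × 155.152 = 114.81248 now; partner 2 offers that and keeps 125.18752.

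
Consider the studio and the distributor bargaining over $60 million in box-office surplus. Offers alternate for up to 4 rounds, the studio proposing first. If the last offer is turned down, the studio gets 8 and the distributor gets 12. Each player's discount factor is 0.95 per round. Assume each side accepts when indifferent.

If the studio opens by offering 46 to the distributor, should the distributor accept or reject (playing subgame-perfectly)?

Reject

Round 4 (the distributor proposes): the studio gets 8 if talks fail, so the distributor offers 8 and keeps 52.
Round 3 (the studio proposes): the distributor can get 52 next round, worth 0.95 × 52 = 49.4 now; the studio offers that and keeps 10.6.
Round 2 (the distributor proposes): the studio can get 10.6 next round, worth 0.95 × 10.6 = 10.07 now, so the distributor offers 10.07, keeping 49.93.
So by rejecting in round 1, the distributor gets 49.93 next round, worth 0.95 × 49.93 = 47.4335 now.
Offer 46 < 47.4335, so the distributor rejects.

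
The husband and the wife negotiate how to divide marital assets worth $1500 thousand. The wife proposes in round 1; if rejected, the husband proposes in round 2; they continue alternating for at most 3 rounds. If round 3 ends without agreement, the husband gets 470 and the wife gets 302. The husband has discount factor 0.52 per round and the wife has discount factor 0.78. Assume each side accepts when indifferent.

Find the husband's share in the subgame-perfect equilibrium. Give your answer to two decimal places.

362.23

Round 3 (the wife proposes): the husband gets 470 if talks fail, so the wife offers 470 and keeps 1030.
Round 2 (the husband proposes): the wife can get 1030 next round, worth 0.78 × 1030 = 803.4 now. The husband offers 803.4 and keeps 1500 − 803.4 = 696.6.
Round 1 (the wife proposes): the husband can get 696.6 next round, worth 0.52 × 696.6 = 362.232 now, so the wife offers 362.232, keeping 1137.768.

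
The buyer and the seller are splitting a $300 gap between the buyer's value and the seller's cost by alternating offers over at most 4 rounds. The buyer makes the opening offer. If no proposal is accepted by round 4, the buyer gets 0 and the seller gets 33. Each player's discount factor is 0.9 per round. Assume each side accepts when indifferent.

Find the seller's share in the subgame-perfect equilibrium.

245.7

Round 4 (the seller proposes): the buyer will accept anything ≥ 0, so the seller offers 0 and keeps 300.
Round 3 (the buyer proposes): the seller can get 300 next round, worth 0.9 × 300 = 270 now, so the buyer offers 270, keeping 30.
Round 2 (the seller proposes): the buyer can get 30 next round, worth 0.9 × 30 = 27 now; the seller offers that and keeps 273.
Round 1 (the buyer proposes): the seller can get 273 next round, worth 0.9 × 273 = 245.7 now; the buyer offers that and keeps 54.3.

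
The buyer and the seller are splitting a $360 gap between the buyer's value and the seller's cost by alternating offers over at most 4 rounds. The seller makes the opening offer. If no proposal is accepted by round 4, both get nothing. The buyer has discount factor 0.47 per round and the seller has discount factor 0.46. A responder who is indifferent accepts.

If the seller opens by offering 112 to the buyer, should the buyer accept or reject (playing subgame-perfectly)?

Reject

Work out the buyer's continuation value if the offer is rejected.
Round 4 (the buyer proposes): the seller will accept anything ≥ 0, so the buyer offers 0 and keeps 360.
Round 3 (the seller proposes): the buyer can get 360 next round, worth 0.47 × 360 = 169.2 now. The seller offers 169.2 and keeps 360 − 169.2 = 190.8.
Round 2 (the buyer proposes): the seller can get 190.8 next round, worth 0.46 × 190.8 = 87.768 now, so the buyer offers 87.768, keeping 272.232.
So by rejecting in round 1, the buyer gets 272.232 next round, worth 0.47 × 272.232 = 127.94904 now.
Offer 112 < 127.94904, so the buyer rejects.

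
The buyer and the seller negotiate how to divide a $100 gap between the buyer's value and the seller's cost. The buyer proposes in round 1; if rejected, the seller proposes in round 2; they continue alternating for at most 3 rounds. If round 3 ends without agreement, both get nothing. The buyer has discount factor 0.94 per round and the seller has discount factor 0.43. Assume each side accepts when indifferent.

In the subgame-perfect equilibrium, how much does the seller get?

2.58

Round 3 (the buyer proposes): rejection yields 0 for the seller; the buyer offers 0 and keeps 100.
Round 2 (the seller proposes): the buyer can get 100 next round, worth 0.94 × 100 = 94 now. The seller offers 94 and keeps 100 − 94 = 6.
Round 1 (the buyer proposes): the seller can get 6 next round, worth 0.43 × 6 = 2.58 now; the buyer offers that and keeps 97.42.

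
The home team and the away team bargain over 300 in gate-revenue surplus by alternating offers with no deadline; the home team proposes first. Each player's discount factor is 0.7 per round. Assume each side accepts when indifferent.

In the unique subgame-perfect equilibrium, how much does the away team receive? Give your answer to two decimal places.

Let x be the home team's share when the home team proposes and y be the away team's share when the away team proposes.
The away team accepts iff offered ≥ 0.7·y, so x = 300 − 0.7y. Symmetrically y = 300 − 0.7x.
Substituting: x = 300 − 0.7(300 − 0.7x), giving x(1 − 0.7·0.7) = 300(1 − 0.7).
So x = 300 × 0.3 / 0.51 ≈ 176.4706, and the away team receives 300 − x ≈ 123.5294.

123.53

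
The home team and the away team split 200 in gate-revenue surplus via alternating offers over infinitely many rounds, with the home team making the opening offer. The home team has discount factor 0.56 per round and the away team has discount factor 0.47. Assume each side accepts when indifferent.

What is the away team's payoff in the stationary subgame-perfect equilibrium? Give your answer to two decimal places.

In a stationary SPE each proposer offers the other exactly their discounted continuation value.
If the home team keeps x when proposing and the away team keeps y when proposing, then x = 200 − 0.47y and y = 200 − 0.56x.
Solving: x = 200(1 − 0.47) / (1 − 0.56·0.47) = 106 / 0.7368 ≈ 143.8654.
The away team gets 200 − 143.8654 ≈ 56.1346.

56.13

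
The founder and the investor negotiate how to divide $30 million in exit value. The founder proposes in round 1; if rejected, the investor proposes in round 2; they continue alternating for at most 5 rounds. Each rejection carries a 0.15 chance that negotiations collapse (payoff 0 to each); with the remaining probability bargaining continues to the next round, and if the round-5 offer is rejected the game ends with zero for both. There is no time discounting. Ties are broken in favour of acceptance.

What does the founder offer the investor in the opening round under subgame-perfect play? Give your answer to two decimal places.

6.59

Round 5 (the founder proposes): the investor will accept anything ≥ 0, so the founder offers 0 and keeps 30.
Round 4 (the investor proposes): rejecting gives the founder an expected 0.85 × 30 = 25.5. The investor offers 25.5 and keeps 30 − 25.5 = 4.5.
Round 3 (the founder proposes): rejecting gives the investor an expected 0.85 × 4.5 = 3.825; the founder offers that and keeps 26.175.
Round 2 (the investor proposes): rejecting gives the founder an expected 0.85 × 26.175 = 22.24875; the investor offers that and keeps 7.75125.
Round 1 (the founder proposes): rejecting gives the investor an expected 0.85 × 7.75125 = 6.5885625, so the founder offers 6.5885625, keeping 23.4114375.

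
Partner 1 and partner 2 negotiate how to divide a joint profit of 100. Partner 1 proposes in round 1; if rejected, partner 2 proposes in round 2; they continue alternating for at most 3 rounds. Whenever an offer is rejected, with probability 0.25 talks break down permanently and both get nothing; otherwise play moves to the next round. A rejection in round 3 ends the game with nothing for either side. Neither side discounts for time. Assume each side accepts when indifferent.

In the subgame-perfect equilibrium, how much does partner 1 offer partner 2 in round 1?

18.75

Round 3 (partner 1 proposes): partner 2 will accept anything ≥ 0, so partner 1 offers 0 and keeps 100.
Round 2 (partner 2 proposes): rejecting gives partner 1 an expected 0.75 × 100 = 75. Partner 2 offers 75 and keeps 100 − 75 = 25.
Round 1 (partner 1 proposes): rejecting gives partner 2 an expected 0.75 × 25 = 18.75, so partner 1 offers 18.75, keeping 81.25.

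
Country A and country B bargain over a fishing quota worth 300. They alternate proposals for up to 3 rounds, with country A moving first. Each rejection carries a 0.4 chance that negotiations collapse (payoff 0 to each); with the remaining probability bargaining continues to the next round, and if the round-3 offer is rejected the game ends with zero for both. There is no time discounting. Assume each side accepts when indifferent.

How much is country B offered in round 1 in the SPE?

72

Round 3 (country A proposes): country B will accept anything ≥ 0, so country A offers 0 and keeps 300.
Round 2 (country B proposes): rejecting gives country A an expected 0.6 × 300 = 180. Country B offers 180 and keeps 300 − 180 = 120.
Round 1 (country A proposes): rejecting gives country B an expected 0.6 × 120 = 72; country A offers that and keeps 228.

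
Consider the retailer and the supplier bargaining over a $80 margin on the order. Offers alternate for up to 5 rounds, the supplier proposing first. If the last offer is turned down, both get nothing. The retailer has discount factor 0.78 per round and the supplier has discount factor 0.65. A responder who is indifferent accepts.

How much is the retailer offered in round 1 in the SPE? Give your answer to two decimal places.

Round 5 (the supplier proposes): rejection yields 0 for the retailer; the supplier offers 0 and keeps 80.
Round 4 (the retailer proposes): the supplier can get 80 next round, worth 0.65 × 80 = 52 now, so the retailer offers 52, keeping 28.
Round 3 (the supplier proposes): the retailer can get 28 next round, worth 0.78 × 28 = 21.84 now. The supplier offers 21.84 and keeps 80 − 21.84 = 58.16.
Round 2 (the retailer proposes): the supplier can get 58.16 next round, worth 0.65 × 58.16 = 37.804 now. The retailer offers 37.804 and keeps 80 − 37.804 = 42.196.
Round 1 (the supplier proposes): the retailer can get 42.196 next round, worth 0.78 × 42.196 = 32.91288 now, so the supplier offers 32.91288, keeping 47.08712.

32.91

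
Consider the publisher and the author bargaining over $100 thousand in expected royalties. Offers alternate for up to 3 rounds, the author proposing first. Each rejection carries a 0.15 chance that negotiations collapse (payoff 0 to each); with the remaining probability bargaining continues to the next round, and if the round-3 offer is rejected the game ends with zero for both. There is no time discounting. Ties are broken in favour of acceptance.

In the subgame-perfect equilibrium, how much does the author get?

By backward induction:
Round 3 (the author proposes): the publisher will accept anything ≥ 0, so the author offers 0 and keeps 100.
Round 2 (the publisher proposes): rejecting gives the author an expected 0.85 × 100 = 85; the publisher offers that and keeps 15.
Round 1 (the author proposes): rejecting gives the publisher an expected 0.85 × 15 = 12.75, so the author offers 12.75, keeping 87.25.

87.25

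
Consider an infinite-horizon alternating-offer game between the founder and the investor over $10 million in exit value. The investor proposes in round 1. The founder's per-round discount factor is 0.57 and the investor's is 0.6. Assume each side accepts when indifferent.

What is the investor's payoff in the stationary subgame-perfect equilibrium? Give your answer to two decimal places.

6.53

In a stationary SPE each proposer offers the other exactly their discounted continuation value.
If the investor keeps x when proposing and the founder keeps y when proposing, then x = 10 − 0.57y and y = 10 − 0.6x.
Solving: x = 10(1 − 0.57) / (1 − 0.6·0.57) = 4.3 / 0.658 ≈ 6.5350.
The founder gets 10 − 6.5350 ≈ 3.4650.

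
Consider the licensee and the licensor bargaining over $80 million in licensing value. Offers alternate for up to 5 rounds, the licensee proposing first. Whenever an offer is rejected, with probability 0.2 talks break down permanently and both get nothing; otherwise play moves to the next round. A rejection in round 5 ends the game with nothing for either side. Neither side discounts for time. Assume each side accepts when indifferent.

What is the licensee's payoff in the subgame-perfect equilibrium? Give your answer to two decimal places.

59.01

Round 5 (the licensee proposes): rejection yields 0 for the licensor; the licensee offers 0 and keeps 80.
Round 4 (the licensor proposes): rejecting gives the licensee an expected 0.8 × 80 = 64, so the licensor offers 64, keeping 16.
Round 3 (the licensee proposes): rejecting gives the licensor an expected 0.8 × 16 = 12.8, so the licensee offers 12.8, keeping 67.2.
Round 2 (the licensor proposes): rejecting gives the licensee an expected 0.8 × 67.2 = 53.76. The licensor offers 53.76 and keeps 80 − 53.76 = 26.24.
Round 1 (the licensee proposes): rejecting gives the licensor an expected 0.8 × 26.24 = 20.992. The licensee offers 20.992 and keeps 80 − 20.992 = 59.008.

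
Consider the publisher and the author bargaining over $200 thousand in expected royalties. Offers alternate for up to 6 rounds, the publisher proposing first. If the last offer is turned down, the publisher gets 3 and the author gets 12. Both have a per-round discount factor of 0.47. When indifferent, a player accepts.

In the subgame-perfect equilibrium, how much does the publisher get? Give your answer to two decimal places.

134.66

Round 6 (the author proposes): the publisher gets 3 if talks fail, so the author offers 3 and keeps 197.
Round 5 (the publisher proposes): the author can get 197 next round, worth 0.47 × 197 = 92.59 now. The publisher offers 92.59 and keeps 200 − 92.59 = 107.41.
Round 4 (the author proposes): the publisher can get 107.41 next round, worth 0.47 × 107.41 = 50.4827 now. The author offers 50.4827 and keeps 200 − 50.4827 = 149.5173.
Round 3 (the publisher proposes): the author can get 149.5173 next round, worth 0.47 × 149.5173 = 70.273131 now. The publisher offers 70.273131 and keeps 200 − 70.273131 = 129.726869.
Round 2 (the author proposes): the publisher can get 129.726869 next round, worth 0.47 × 129.726869 = 60.97162843 now. The author offers 60.97162843 and keeps 200 − 60.97162843 = 139.02837157.
Round 1 (the publisher proposes): the author can get 139.02837157 next round, worth 0.47 × 139.02837157 = 65.3433346379 now; the publisher offers that and keeps 134.6566653621.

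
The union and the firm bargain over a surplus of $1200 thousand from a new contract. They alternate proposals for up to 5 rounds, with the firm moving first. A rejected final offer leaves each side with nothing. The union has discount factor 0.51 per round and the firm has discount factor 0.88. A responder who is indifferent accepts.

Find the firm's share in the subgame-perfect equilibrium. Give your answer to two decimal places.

Solve by backward induction from round 5.
Round 5 (the firm proposes): the union will accept anything ≥ 0, so the firm offers 0 and keeps 1200.
Round 4 (the union proposes): the firm can get 1200 next round, worth 0.88 × 1200 = 1056 now; the union offers that and keeps 144.
Round 3 (the firm proposes): the union can get 144 next round, worth 0.51 × 144 = 73.44 now, so the firm offers 73.44, keeping 1126.56.
Round 2 (the union proposes): the firm can get 1126.56 next round, worth 0.88 × 1126.56 = 991.3728 now. The union offers 991.3728 and keeps 1200 − 991.3728 = 208.6272.
Round 1 (the firm proposes): the union can get 208.6272 next round, worth 0.51 × 208.6272 = 106.399872 now. The firm offers 106.399872 and keeps 1200 − 106.399872 = 1093.600128.

1093.60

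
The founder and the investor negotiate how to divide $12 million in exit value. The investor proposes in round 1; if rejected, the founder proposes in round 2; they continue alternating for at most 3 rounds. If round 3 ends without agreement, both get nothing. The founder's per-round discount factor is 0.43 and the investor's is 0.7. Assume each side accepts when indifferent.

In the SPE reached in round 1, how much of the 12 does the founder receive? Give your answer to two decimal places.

Solve by backward induction from round 3.
Round 3 (the investor proposes): rejection yields 0 for the founder; the investor offers 0 and keeps 12.
Round 2 (the founder proposes): the investor can get 12 next round, worth 0.7 × 12 = 8.4 now, so the founder offers 8.4, keeping 3.6.
Round 1 (the investor proposes): the founder can get 3.6 next round, worth 0.43 × 3.6 = 1.548 now. The investor offers 1.548 and keeps 12 − 1.548 = 10.452.

1.55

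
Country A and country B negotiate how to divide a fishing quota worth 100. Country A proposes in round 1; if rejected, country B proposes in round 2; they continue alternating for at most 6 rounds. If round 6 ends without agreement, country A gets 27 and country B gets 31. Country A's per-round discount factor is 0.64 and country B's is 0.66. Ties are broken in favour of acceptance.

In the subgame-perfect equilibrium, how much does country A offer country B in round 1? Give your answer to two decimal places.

42.39

Solve by backward induction from round 6.
Round 6 (country B proposes): country A gets 27 if talks fail, so country B offers 27 and keeps 73.
Round 5 (country A proposes): country B can get 73 next round, worth 0.66 × 73 = 48.18 now; country A offers that and keeps 51.82.
Round 4 (country B proposes): country A can get 51.82 next round, worth 0.64 × 51.82 = 33.1648 now. Country B offers 33.1648 and keeps 100 − 33.1648 = 66.8352.
Round 3 (country A proposes): country B can get 66.8352 next round, worth 0.66 × 66.8352 = 44.111232 now, so country A offers 44.111232, keeping 55.888768.
Round 2 (country B proposes): country A can get 55.888768 next round, worth 0.64 × 55.888768 = 35.76881152 now, so country B offers 35.76881152, keeping 64.23118848.
Round 1 (country A proposes): country B can get 64.23118848 next round, worth 0.66 × 64.23118848 = 42.3925843968 now, so country A offers 42.3925843968, keeping 57.6074156032.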